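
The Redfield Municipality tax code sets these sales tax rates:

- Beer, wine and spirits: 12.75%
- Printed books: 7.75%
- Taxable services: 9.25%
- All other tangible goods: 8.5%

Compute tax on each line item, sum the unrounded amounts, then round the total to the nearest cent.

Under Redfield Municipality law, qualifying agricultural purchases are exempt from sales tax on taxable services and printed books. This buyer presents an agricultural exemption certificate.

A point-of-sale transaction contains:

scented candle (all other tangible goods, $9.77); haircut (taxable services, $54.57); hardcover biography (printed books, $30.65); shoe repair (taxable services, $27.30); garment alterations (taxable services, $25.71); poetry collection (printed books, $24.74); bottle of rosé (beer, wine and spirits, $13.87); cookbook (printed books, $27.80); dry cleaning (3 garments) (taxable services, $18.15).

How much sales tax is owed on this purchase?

Scented candle $9.77: all other tangible goods → 8.5% → $0.83045
Haircut $54.57: taxable services, buyer-exempt → 0% → $0.00
Hardcover biography $30.65: printed books, buyer-exempt → 0% → $0.00
Shoe repair $27.30: taxable services, buyer-exempt → 0% → $0.00
Garment alterations $25.71: taxable services, buyer-exempt → 0% → $0.00
Poetry collection $24.74: printed books, buyer-exempt → 0% → $0.00
Bottle of rosé $13.87: beer, wine and spirits → 12.75% → $1.768425
Cookbook $27.80: printed books, buyer-exempt → 0% → $0.00
Dry cleaning (3 garments) $18.15: taxable services, buyer-exempt → 0% → $0.00
Unrounded tax sum = $2.598875 → $2.60

$2.60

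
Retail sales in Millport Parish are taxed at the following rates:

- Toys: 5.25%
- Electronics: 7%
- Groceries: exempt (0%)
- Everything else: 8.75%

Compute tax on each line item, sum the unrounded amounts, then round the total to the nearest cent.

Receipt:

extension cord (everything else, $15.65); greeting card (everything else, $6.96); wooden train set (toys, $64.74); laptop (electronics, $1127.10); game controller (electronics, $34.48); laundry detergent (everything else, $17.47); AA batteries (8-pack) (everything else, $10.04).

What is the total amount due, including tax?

Extension cord $15.65: everything else → 8.75% → $1.369375
Greeting card $6.96: everything else → 8.75% → $0.609
Wooden train set $64.74: toys → 5.25% → $3.39885
Laptop $1127.10: electronics → 7% → $78.897
Game controller $34.48: electronics → 7% → $2.4136
Laundry detergent $17.47: everything else → 8.75% → $1.528625
AA batteries (8-pack) $10.04: everything else → 8.75% → $0.8785
Subtotal = $1276.44; unrounded tax = $89.09495 → $89.09; total due = $1365.53

$1365.53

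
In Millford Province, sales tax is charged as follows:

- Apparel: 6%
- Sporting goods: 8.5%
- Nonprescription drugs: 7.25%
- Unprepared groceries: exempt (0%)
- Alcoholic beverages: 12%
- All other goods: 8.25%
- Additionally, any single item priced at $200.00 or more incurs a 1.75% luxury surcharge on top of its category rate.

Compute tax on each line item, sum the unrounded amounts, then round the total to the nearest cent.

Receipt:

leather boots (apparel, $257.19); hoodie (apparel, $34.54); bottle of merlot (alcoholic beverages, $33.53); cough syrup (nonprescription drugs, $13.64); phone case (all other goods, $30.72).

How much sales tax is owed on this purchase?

Leather boots $257.19: apparel → 6% + 1.75% surcharge = 7.75% → $19.932225
Hoodie $34.54: apparel → 6% → $2.0724
Bottle of merlot $33.53: alcoholic beverages → 12% → $4.0236
Cough syrup $13.64: nonprescription drugs → 7.25% → $0.9889
Phone case $30.72: all other goods → 8.25% → $2.5344
Unrounded tax sum = $29.551525 → $29.55

$29.55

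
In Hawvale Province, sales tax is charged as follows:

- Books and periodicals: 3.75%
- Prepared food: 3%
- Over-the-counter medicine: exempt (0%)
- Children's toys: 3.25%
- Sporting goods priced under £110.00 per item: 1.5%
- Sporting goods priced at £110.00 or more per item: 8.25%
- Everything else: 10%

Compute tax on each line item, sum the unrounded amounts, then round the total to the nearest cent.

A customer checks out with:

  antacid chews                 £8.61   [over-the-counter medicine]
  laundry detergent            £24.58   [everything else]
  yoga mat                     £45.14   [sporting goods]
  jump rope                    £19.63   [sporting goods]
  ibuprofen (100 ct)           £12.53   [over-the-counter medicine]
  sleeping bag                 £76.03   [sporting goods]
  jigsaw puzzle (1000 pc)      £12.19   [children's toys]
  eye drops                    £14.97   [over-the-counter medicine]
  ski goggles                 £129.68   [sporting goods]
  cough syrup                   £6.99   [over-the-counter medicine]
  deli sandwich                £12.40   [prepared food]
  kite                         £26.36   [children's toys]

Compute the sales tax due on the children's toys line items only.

Jigsaw puzzle (1000 pc) £12.19: children's toys → 3.25% → £0.396175
Kite £26.36: children's toys → 3.25% → £0.8567
Tax on children's toys: unrounded sum = £1.252875 → £1.25

£1.25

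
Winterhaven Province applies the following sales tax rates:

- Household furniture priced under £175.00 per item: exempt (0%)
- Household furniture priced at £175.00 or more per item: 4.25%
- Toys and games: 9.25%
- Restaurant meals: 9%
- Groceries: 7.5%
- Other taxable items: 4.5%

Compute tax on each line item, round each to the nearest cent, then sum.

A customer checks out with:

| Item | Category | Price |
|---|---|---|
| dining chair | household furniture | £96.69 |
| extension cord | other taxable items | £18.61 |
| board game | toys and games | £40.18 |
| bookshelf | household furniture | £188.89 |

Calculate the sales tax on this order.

Dining chair £96.69: household furniture, under £175.00 → 0% → £0.00
Extension cord £18.61: other taxable items → 4.5% → £0.84
Board game £40.18: toys and games → 9.25% → £3.72
Bookshelf £188.89: household furniture, £175.00 or more → 4.25% → £8.03
Total tax = £0.84 + £3.72 + £8.03 = £12.59

£12.59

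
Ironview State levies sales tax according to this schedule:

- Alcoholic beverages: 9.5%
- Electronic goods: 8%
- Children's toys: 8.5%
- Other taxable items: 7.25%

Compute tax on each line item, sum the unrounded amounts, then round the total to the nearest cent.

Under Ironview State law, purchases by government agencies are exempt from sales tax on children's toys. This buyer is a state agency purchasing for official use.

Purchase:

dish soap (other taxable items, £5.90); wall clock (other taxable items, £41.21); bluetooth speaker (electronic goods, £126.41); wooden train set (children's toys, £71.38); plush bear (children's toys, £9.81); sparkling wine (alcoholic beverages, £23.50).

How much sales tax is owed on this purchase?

Dish soap £5.90: other taxable items → 7.25% → £0.42775
Wall clock £41.21: other taxable items → 7.25% → £2.987725
Bluetooth speaker £126.41: electronic goods → 8% → £10.1128
Wooden train set £71.38: children's toys, buyer-exempt → 0% → £0.00
Plush bear £9.81: children's toys, buyer-exempt → 0% → £0.00
Sparkling wine £23.50: alcoholic beverages → 9.5% → £2.2325
Unrounded tax sum = £15.760775 → £15.76

£15.76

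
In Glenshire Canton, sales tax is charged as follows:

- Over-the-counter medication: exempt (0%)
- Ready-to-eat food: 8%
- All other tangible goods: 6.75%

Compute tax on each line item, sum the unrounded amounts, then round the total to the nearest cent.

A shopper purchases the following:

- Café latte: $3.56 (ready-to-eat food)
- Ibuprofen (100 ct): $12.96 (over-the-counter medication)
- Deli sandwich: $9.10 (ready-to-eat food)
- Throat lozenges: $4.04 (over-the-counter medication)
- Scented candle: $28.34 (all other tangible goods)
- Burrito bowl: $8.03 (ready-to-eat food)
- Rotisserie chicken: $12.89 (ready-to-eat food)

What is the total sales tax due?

$4.60

Café latte $3.56: ready-to-eat food → 8% → $0.2848
Ibuprofen (100 ct) $12.96: over-the-counter medication → 0% → $0.00
Deli sandwich $9.10: ready-to-eat food → 8% → $0.728
Throat lozenges $4.04: over-the-counter medication → 0% → $0.00
Scented candle $28.34: all other tangible goods → 6.75% → $1.91295
Burrito bowl $8.03: ready-to-eat food → 8% → $0.6424
Rotisserie chicken $12.89: ready-to-eat food → 8% → $1.0312
Unrounded tax sum = $4.59935 → $4.60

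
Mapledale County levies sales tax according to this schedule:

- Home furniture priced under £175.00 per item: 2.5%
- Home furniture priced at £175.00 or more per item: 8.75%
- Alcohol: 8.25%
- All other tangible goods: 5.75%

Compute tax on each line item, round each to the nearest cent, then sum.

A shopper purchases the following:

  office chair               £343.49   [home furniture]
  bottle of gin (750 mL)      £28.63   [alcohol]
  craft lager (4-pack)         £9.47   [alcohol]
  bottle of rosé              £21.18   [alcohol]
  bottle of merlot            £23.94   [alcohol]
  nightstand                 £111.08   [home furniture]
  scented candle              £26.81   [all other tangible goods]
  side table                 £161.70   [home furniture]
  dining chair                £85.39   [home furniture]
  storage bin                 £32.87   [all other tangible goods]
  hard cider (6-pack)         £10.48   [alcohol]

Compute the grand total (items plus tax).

Office chair £343.49: home furniture, £175.00 or more → 8.75% → £30.06
Bottle of gin (750 mL) £28.63: alcohol → 8.25% → £2.36
Craft lager (4-pack) £9.47: alcohol → 8.25% → £0.78
Bottle of rosé £21.18: alcohol → 8.25% → £1.75
Bottle of merlot £23.94: alcohol → 8.25% → £1.98
Nightstand £111.08: home furniture, under £175.00 → 2.5% → £2.78
Scented candle £26.81: all other tangible goods → 5.75% → £1.54
Side table £161.70: home furniture, under £175.00 → 2.5% → £4.04
Dining chair £85.39: home furniture, under £175.00 → 2.5% → £2.13
Storage bin £32.87: all other tangible goods → 5.75% → £1.89
Hard cider (6-pack) £10.48: alcohol → 8.25% → £0.86
Subtotal = £855.04; tax = £50.17; total due = £905.21

£905.21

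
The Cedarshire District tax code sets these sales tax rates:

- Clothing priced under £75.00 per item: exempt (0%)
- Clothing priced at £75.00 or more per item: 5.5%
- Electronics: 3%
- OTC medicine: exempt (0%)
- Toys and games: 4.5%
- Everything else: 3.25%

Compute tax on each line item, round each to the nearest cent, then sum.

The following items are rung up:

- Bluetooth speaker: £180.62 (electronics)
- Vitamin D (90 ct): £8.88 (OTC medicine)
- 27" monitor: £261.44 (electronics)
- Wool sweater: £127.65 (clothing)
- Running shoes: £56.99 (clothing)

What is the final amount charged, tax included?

Bluetooth speaker £180.62: electronics → 3% → £5.42
Vitamin D (90 ct) £8.88: OTC medicine → 0% → £0.00
27" monitor £261.44: electronics → 3% → £7.84
Wool sweater £127.65: clothing, £75.00 or more → 5.5% → £7.02
Running shoes £56.99: clothing, under £75.00 → 0% → £0.00
Subtotal = £635.58; tax = £20.28; total due = £655.86

£655.86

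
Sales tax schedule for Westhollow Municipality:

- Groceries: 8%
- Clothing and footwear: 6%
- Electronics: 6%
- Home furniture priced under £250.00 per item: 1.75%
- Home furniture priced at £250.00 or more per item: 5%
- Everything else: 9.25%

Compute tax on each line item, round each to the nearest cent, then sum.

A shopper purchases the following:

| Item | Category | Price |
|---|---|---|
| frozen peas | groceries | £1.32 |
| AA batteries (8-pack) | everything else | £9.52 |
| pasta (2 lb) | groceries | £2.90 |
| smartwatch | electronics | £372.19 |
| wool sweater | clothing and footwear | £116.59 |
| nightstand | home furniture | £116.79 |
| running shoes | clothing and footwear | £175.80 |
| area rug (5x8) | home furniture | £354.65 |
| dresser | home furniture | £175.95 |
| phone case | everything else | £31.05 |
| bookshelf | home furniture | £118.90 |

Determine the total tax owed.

£68.90

Frozen peas £1.32: groceries → 8% → £0.11
AA batteries (8-pack) £9.52: everything else → 9.25% → £0.88
Pasta (2 lb) £2.90: groceries → 8% → £0.23
Smartwatch £372.19: electronics → 6% → £22.33
Wool sweater £116.59: clothing and footwear → 6% → £7.00
Nightstand £116.79: home furniture, under £250.00 → 1.75% → £2.04
Running shoes £175.80: clothing and footwear → 6% → £10.55
Area rug (5x8) £354.65: home furniture, £250.00 or more → 5% → £17.73
Dresser £175.95: home furniture, under £250.00 → 1.75% → £3.08
Phone case £31.05: everything else → 9.25% → £2.87
Bookshelf £118.90: home furniture, under £250.00 → 1.75% → £2.08
Total tax = £0.11 + £0.88 + £0.23 + £22.33 + £7.00 + £2.04 + £10.55 + £17.73 + £3.08 + £2.87 + £2.08 = £68.90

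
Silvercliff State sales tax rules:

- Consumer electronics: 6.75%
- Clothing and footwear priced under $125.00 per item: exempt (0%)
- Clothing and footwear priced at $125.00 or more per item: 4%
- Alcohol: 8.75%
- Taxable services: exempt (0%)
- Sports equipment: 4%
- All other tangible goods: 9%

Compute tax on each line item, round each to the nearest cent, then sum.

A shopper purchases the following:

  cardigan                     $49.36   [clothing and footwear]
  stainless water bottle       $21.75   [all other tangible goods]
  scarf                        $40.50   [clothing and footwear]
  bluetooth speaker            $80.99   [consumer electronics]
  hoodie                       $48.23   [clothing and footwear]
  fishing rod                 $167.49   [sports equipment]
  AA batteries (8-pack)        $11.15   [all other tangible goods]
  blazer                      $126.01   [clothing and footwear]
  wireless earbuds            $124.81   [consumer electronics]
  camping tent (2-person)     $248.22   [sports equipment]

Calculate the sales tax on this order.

Cardigan $49.36: clothing and footwear, under $125.00 → 0% → $0.00
Stainless water bottle $21.75: all other tangible goods → 9% → $1.96
Scarf $40.50: clothing and footwear, under $125.00 → 0% → $0.00
Bluetooth speaker $80.99: consumer electronics → 6.75% → $5.47
Hoodie $48.23: clothing and footwear, under $125.00 → 0% → $0.00
Fishing rod $167.49: sports equipment → 4% → $6.70
AA batteries (8-pack) $11.15: all other tangible goods → 9% → $1.00
Blazer $126.01: clothing and footwear, $125.00 or more → 4% → $5.04
Wireless earbuds $124.81: consumer electronics → 6.75% → $8.42
Camping tent (2-person) $248.22: sports equipment → 4% → $9.93
Total tax = $1.96 + $5.47 + $6.70 + $1.00 + $5.04 + $8.42 + $9.93 = $38.52

$38.52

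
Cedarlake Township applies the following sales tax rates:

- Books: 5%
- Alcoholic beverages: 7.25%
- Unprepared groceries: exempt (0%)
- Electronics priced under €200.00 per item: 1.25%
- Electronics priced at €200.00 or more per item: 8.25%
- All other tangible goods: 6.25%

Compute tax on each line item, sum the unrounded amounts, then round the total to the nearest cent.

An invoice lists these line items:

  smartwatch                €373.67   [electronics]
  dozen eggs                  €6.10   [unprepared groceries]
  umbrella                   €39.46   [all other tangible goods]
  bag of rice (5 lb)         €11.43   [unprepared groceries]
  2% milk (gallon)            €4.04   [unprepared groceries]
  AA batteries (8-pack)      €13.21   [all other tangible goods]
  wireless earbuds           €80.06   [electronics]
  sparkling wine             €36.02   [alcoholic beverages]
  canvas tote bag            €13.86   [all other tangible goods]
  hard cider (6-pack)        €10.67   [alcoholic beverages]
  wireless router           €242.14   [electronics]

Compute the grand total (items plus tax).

Smartwatch €373.67: electronics, €200.00 or more → 8.25% → €30.827775
Dozen eggs €6.10: unprepared groceries → 0% → €0.00
Umbrella €39.46: all other tangible goods → 6.25% → €2.46625
Bag of rice (5 lb) €11.43: unprepared groceries → 0% → €0.00
2% milk (gallon) €4.04: unprepared groceries → 0% → €0.00
AA batteries (8-pack) €13.21: all other tangible goods → 6.25% → €0.825625
Wireless earbuds €80.06: electronics, under €200.00 → 1.25% → €1.00075
Sparkling wine €36.02: alcoholic beverages → 7.25% → €2.61145
Canvas tote bag €13.86: all other tangible goods → 6.25% → €0.86625
Hard cider (6-pack) €10.67: alcoholic beverages → 7.25% → €0.773575
Wireless router €242.14: electronics, €200.00 or more → 8.25% → €19.97655
Subtotal = €830.66; unrounded tax = €59.348225 → €59.35; total due = €890.01

€890.01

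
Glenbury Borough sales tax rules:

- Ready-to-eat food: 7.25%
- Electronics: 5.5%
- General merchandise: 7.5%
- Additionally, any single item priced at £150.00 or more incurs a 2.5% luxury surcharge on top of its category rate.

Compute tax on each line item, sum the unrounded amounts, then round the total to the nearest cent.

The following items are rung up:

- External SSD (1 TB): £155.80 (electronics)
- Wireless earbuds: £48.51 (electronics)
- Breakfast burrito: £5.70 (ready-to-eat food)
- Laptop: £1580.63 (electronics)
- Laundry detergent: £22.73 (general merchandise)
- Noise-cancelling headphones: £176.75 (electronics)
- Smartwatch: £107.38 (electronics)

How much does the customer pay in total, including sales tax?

£2261.25

External SSD (1 TB) £155.80: electronics → 5.5% + 2.5% surcharge = 8% → £12.464
Wireless earbuds £48.51: electronics → 5.5% → £2.66805
Breakfast burrito £5.70: ready-to-eat food → 7.25% → £0.41325
Laptop £1580.63: electronics → 5.5% + 2.5% surcharge = 8% → £126.4504
Laundry detergent £22.73: general merchandise → 7.5% → £1.70475
Noise-cancelling headphones £176.75: electronics → 5.5% + 2.5% surcharge = 8% → £14.14
Smartwatch £107.38: electronics → 5.5% → £5.9059
Subtotal = £2097.50; unrounded tax = £163.74635 → £163.75; total due = £2261.25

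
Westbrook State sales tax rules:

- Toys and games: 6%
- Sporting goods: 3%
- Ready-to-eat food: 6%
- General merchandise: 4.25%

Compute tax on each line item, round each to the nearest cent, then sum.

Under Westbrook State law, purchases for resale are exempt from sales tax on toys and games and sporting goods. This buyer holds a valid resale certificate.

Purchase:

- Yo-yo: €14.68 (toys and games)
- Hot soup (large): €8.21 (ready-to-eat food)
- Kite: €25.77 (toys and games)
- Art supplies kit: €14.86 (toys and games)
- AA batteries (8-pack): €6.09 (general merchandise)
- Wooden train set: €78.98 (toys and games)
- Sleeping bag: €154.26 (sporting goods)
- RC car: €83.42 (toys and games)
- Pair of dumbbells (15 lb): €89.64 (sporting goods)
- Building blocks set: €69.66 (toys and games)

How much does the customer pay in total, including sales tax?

€546.32

Yo-yo €14.68: toys and games, buyer-exempt → 0% → €0.00
Hot soup (large) €8.21: ready-to-eat food → 6% → €0.49
Kite €25.77: toys and games, buyer-exempt → 0% → €0.00
Art supplies kit €14.86: toys and games, buyer-exempt → 0% → €0.00
AA batteries (8-pack) €6.09: general merchandise → 4.25% → €0.26
Wooden train set €78.98: toys and games, buyer-exempt → 0% → €0.00
Sleeping bag €154.26: sporting goods, buyer-exempt → 0% → €0.00
RC car €83.42: toys and games, buyer-exempt → 0% → €0.00
Pair of dumbbells (15 lb) €89.64: sporting goods, buyer-exempt → 0% → €0.00
Building blocks set €69.66: toys and games, buyer-exempt → 0% → €0.00
Subtotal = €545.57; tax = €0.75; total due = €546.32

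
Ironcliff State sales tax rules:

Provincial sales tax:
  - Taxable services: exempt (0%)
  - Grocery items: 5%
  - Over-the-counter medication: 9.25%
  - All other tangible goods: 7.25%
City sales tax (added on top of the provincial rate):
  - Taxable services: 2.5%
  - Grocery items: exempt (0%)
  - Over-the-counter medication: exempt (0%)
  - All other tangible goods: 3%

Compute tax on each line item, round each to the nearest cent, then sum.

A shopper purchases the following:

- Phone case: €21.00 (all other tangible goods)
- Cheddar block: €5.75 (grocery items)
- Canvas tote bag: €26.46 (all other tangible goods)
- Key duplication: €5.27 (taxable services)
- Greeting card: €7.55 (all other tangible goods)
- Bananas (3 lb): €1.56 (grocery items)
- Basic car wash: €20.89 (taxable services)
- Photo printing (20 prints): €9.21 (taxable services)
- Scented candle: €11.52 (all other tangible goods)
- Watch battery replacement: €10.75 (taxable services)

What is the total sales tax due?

€8.33

Phone case €21.00: all other tangible goods → 7.25% + 3% city = 10.25% → €2.15
Cheddar block €5.75: grocery items → 5% + 0% city = 5% → €0.29
Canvas tote bag €26.46: all other tangible goods → 7.25% + 3% city = 10.25% → €2.71
Key duplication €5.27: taxable services → 0% + 2.5% city = 2.5% → €0.13
Greeting card €7.55: all other tangible goods → 7.25% + 3% city = 10.25% → €0.77
Bananas (3 lb) €1.56: grocery items → 5% + 0% city = 5% → €0.08
Basic car wash €20.89: taxable services → 0% + 2.5% city = 2.5% → €0.52
Photo printing (20 prints) €9.21: taxable services → 0% + 2.5% city = 2.5% → €0.23
Scented candle €11.52: all other tangible goods → 7.25% + 3% city = 10.25% → €1.18
Watch battery replacement €10.75: taxable services → 0% + 2.5% city = 2.5% → €0.27
Total tax = €2.15 + €0.29 + €2.71 + €0.13 + €0.77 + €0.08 + €0.52 + €0.23 + €1.18 + €0.27 = €8.33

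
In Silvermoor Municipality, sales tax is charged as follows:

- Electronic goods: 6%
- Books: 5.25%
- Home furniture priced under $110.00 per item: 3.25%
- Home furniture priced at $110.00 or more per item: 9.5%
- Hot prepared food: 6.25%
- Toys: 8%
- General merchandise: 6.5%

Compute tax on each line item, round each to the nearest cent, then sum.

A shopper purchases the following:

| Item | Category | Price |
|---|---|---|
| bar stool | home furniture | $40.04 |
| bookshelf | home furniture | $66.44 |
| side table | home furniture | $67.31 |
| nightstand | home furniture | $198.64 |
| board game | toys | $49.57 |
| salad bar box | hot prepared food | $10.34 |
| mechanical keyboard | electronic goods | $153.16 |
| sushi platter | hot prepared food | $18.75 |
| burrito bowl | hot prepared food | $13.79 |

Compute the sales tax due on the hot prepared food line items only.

Salad bar box $10.34: hot prepared food → 6.25% → $0.65
Sushi platter $18.75: hot prepared food → 6.25% → $1.17
Burrito bowl $13.79: hot prepared food → 6.25% → $0.86
Tax on hot prepared food = $0.65 + $1.17 + $0.86 = $2.68

$2.68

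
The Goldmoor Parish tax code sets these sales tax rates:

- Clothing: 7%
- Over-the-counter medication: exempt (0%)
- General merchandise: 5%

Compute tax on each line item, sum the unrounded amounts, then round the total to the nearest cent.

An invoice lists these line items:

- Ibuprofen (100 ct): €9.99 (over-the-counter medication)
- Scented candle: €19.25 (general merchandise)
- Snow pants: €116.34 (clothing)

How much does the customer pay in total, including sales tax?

Ibuprofen (100 ct) €9.99: over-the-counter medication → 0% → €0.00
Scented candle €19.25: general merchandise → 5% → €0.9625
Snow pants €116.34: clothing → 7% → €8.1438
Subtotal = €145.58; unrounded tax = €9.1063 → €9.11; total due = €154.69

€154.69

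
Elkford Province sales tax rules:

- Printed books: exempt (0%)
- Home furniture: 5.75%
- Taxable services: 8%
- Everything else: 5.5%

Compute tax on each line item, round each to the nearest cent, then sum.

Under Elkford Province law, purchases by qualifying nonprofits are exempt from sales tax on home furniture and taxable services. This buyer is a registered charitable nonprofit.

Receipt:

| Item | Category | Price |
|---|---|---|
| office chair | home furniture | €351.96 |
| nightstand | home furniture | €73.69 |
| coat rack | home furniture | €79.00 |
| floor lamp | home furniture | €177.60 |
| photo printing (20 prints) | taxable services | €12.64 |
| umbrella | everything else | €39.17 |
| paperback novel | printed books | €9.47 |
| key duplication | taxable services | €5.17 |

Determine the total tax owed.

€2.15

Office chair €351.96: home furniture, buyer-exempt → 0% → €0.00
Nightstand €73.69: home furniture, buyer-exempt → 0% → €0.00
Coat rack €79.00: home furniture, buyer-exempt → 0% → €0.00
Floor lamp €177.60: home furniture, buyer-exempt → 0% → €0.00
Photo printing (20 prints) €12.64: taxable services, buyer-exempt → 0% → €0.00
Umbrella €39.17: everything else → 5.5% → €2.15
Paperback novel €9.47: printed books → 0% → €0.00
Key duplication €5.17: taxable services, buyer-exempt → 0% → €0.00
Total tax = €2.15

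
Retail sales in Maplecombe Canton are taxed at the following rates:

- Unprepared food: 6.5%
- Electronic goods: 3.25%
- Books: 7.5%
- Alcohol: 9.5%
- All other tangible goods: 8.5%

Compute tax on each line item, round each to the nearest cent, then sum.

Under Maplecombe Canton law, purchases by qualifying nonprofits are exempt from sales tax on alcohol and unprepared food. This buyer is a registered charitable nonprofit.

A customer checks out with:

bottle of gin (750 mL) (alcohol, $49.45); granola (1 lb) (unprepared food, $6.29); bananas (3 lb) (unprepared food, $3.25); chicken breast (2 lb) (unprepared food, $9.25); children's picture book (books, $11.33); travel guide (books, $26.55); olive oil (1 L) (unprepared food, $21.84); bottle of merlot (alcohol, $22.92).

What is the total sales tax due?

$2.84

Bottle of gin (750 mL) $49.45: alcohol, buyer-exempt → 0% → $0.00
Granola (1 lb) $6.29: unprepared food, buyer-exempt → 0% → $0.00
Bananas (3 lb) $3.25: unprepared food, buyer-exempt → 0% → $0.00
Chicken breast (2 lb) $9.25: unprepared food, buyer-exempt → 0% → $0.00
Children's picture book $11.33: books → 7.5% → $0.85
Travel guide $26.55: books → 7.5% → $1.99
Olive oil (1 L) $21.84: unprepared food, buyer-exempt → 0% → $0.00
Bottle of merlot $22.92: alcohol, buyer-exempt → 0% → $0.00
Total tax = $0.85 + $1.99 = $2.84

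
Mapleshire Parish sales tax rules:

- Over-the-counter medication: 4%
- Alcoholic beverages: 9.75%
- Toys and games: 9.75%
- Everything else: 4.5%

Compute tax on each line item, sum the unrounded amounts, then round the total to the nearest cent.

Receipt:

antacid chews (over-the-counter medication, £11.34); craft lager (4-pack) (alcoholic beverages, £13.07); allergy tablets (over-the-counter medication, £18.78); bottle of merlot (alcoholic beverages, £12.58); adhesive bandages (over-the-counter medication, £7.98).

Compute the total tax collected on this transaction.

Antacid chews £11.34: over-the-counter medication → 4% → £0.4536
Craft lager (4-pack) £13.07: alcoholic beverages → 9.75% → £1.274325
Allergy tablets £18.78: over-the-counter medication → 4% → £0.7512
Bottle of merlot £12.58: alcoholic beverages → 9.75% → £1.22655
Adhesive bandages £7.98: over-the-counter medication → 4% → £0.3192
Unrounded tax sum = £4.024875 → £4.02

£4.02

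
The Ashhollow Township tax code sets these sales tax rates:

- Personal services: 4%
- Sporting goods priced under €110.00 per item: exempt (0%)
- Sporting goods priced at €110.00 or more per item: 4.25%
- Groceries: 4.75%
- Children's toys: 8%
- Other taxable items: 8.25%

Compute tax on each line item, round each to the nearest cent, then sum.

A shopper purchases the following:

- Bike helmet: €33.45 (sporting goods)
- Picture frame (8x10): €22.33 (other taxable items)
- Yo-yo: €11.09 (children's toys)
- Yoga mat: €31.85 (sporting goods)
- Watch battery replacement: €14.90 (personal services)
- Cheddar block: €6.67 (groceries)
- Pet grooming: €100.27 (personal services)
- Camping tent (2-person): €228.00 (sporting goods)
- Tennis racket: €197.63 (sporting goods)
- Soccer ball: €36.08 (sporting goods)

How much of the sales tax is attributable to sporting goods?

€18.09

Bike helmet €33.45: sporting goods, under €110.00 → 0% → €0.00
Yoga mat €31.85: sporting goods, under €110.00 → 0% → €0.00
Camping tent (2-person) €228.00: sporting goods, €110.00 or more → 4.25% → €9.69
Tennis racket €197.63: sporting goods, €110.00 or more → 4.25% → €8.40
Soccer ball €36.08: sporting goods, under €110.00 → 0% → €0.00
Tax on sporting goods = €0.00 + €0.00 + €9.69 + €8.40 + €0.00 = €18.09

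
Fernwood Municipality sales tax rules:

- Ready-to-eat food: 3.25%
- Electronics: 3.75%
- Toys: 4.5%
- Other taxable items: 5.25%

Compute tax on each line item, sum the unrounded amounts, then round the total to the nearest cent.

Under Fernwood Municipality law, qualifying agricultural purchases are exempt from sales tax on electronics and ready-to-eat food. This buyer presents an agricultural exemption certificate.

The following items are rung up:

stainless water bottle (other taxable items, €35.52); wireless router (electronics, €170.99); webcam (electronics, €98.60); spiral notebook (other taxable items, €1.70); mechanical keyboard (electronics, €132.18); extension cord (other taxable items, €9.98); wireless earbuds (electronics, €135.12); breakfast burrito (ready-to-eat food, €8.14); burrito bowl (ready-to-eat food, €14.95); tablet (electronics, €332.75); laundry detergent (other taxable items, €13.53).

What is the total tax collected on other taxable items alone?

€3.19

Stainless water bottle €35.52: other taxable items → 5.25% → €1.8648
Spiral notebook €1.70: other taxable items → 5.25% → €0.08925
Extension cord €9.98: other taxable items → 5.25% → €0.52395
Laundry detergent €13.53: other taxable items → 5.25% → €0.710325
Tax on other taxable items: unrounded sum = €3.188325 → €3.19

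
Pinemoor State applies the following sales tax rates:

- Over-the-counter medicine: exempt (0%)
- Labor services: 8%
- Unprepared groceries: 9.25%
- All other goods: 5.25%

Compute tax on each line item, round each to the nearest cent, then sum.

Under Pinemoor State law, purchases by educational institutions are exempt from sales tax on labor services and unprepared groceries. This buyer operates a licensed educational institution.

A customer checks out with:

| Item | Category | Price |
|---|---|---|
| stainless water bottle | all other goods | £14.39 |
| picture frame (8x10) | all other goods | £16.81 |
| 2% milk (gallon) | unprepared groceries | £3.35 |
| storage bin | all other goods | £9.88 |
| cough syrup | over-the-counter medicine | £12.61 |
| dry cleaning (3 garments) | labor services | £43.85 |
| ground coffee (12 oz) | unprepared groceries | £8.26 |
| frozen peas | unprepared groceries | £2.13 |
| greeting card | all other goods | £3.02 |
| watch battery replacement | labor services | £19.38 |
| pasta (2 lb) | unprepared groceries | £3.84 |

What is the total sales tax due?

Stainless water bottle £14.39: all other goods → 5.25% → £0.76
Picture frame (8x10) £16.81: all other goods → 5.25% → £0.88
2% milk (gallon) £3.35: unprepared groceries, buyer-exempt → 0% → £0.00
Storage bin £9.88: all other goods → 5.25% → £0.52
Cough syrup £12.61: over-the-counter medicine → 0% → £0.00
Dry cleaning (3 garments) £43.85: labor services, buyer-exempt → 0% → £0.00
Ground coffee (12 oz) £8.26: unprepared groceries, buyer-exempt → 0% → £0.00
Frozen peas £2.13: unprepared groceries, buyer-exempt → 0% → £0.00
Greeting card £3.02: all other goods → 5.25% → £0.16
Watch battery replacement £19.38: labor services, buyer-exempt → 0% → £0.00
Pasta (2 lb) £3.84: unprepared groceries, buyer-exempt → 0% → £0.00
Total tax = £0.76 + £0.88 + £0.52 + £0.16 = £2.32

£2.32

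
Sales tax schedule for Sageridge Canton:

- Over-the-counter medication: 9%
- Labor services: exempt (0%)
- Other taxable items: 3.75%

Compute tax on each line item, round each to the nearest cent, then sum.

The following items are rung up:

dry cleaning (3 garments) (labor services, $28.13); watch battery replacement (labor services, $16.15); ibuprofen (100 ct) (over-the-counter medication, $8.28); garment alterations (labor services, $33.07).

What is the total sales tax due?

Dry cleaning (3 garments) $28.13: labor services → 0% → $0.00
Watch battery replacement $16.15: labor services → 0% → $0.00
Ibuprofen (100 ct) $8.28: over-the-counter medication → 9% → $0.75
Garment alterations $33.07: labor services → 0% → $0.00
Total tax = $0.75

$0.75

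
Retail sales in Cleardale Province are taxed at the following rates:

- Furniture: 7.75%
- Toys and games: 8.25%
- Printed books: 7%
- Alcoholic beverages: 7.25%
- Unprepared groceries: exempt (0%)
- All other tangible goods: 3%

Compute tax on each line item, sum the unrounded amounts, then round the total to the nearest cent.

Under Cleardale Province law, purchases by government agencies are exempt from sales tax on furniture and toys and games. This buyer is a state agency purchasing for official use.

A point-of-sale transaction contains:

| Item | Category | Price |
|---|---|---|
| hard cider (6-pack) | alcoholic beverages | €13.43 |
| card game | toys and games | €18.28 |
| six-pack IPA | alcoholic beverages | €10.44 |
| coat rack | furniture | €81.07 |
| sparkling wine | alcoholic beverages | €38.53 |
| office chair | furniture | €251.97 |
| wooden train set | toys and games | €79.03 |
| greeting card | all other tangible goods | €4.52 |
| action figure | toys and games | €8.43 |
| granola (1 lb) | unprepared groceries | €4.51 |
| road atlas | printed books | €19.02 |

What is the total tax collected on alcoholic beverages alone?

Hard cider (6-pack) €13.43: alcoholic beverages → 7.25% → €0.973675
Six-pack IPA €10.44: alcoholic beverages → 7.25% → €0.7569
Sparkling wine €38.53: alcoholic beverages → 7.25% → €2.793425
Tax on alcoholic beverages: unrounded sum = €4.524 → €4.52

€4.52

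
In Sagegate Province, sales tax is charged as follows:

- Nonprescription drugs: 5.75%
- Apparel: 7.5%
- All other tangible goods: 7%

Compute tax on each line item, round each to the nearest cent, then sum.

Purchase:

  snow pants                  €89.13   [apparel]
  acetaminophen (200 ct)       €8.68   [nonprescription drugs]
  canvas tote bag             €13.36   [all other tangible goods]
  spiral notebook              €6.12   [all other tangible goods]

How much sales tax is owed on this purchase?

Snow pants €89.13: apparel → 7.5% → €6.68
Acetaminophen (200 ct) €8.68: nonprescription drugs → 5.75% → €0.50
Canvas tote bag €13.36: all other tangible goods → 7% → €0.94
Spiral notebook €6.12: all other tangible goods → 7% → €0.43
Total tax = €6.68 + €0.50 + €0.94 + €0.43 = €8.55

€8.55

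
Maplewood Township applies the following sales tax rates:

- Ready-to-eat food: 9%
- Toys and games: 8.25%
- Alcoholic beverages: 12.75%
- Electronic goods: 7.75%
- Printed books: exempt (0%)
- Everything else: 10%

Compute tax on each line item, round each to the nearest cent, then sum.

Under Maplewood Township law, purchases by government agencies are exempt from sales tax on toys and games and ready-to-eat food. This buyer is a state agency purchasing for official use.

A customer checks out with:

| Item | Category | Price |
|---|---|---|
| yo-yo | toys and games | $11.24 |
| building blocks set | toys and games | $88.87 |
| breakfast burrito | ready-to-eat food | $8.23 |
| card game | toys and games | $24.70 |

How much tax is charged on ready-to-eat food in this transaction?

Breakfast burrito $8.23: ready-to-eat food, buyer-exempt → 0% → $0.00
Tax on ready-to-eat food = $0.00

$0.00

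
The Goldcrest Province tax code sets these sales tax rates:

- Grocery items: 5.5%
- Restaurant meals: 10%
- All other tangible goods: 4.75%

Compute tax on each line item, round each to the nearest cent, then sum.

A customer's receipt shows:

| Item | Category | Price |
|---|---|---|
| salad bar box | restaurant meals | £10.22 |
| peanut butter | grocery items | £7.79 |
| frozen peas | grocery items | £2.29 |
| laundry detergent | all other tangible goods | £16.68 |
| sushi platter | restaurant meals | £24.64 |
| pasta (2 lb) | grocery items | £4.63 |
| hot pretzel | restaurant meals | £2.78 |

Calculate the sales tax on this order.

£5.36

Salad bar box £10.22: restaurant meals → 10% → £1.02
Peanut butter £7.79: grocery items → 5.5% → £0.43
Frozen peas £2.29: grocery items → 5.5% → £0.13
Laundry detergent £16.68: all other tangible goods → 4.75% → £0.79
Sushi platter £24.64: restaurant meals → 10% → £2.46
Pasta (2 lb) £4.63: grocery items → 5.5% → £0.25
Hot pretzel £2.78: restaurant meals → 10% → £0.28
Total tax = £1.02 + £0.43 + £0.13 + £0.79 + £2.46 + £0.25 + £0.28 = £5.36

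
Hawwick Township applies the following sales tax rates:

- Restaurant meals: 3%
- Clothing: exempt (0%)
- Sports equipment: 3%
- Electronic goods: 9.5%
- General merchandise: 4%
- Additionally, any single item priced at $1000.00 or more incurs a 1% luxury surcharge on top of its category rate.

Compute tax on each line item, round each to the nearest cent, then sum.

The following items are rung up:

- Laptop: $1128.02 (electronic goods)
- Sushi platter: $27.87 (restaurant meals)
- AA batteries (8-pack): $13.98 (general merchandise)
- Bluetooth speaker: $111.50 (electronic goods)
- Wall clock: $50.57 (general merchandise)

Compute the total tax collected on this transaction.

Laptop $1128.02: electronic goods → 9.5% + 1% surcharge = 10.5% → $118.44
Sushi platter $27.87: restaurant meals → 3% → $0.84
AA batteries (8-pack) $13.98: general merchandise → 4% → $0.56
Bluetooth speaker $111.50: electronic goods → 9.5% → $10.59
Wall clock $50.57: general merchandise → 4% → $2.02
Total tax = $118.44 + $0.84 + $0.56 + $10.59 + $2.02 = $132.45

$132.45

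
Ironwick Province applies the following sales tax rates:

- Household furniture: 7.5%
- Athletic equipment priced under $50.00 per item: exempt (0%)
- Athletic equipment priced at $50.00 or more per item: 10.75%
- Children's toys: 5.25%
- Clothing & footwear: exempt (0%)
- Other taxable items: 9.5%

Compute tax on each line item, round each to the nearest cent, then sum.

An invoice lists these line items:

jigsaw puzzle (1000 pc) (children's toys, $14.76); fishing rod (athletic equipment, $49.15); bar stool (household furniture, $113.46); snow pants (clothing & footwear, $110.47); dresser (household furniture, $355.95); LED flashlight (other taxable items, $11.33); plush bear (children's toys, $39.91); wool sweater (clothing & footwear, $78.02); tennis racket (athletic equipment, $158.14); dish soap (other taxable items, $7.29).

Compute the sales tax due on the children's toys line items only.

Jigsaw puzzle (1000 pc) $14.76: children's toys → 5.25% → $0.77
Plush bear $39.91: children's toys → 5.25% → $2.10
Tax on children's toys = $0.77 + $2.10 = $2.87

$2.87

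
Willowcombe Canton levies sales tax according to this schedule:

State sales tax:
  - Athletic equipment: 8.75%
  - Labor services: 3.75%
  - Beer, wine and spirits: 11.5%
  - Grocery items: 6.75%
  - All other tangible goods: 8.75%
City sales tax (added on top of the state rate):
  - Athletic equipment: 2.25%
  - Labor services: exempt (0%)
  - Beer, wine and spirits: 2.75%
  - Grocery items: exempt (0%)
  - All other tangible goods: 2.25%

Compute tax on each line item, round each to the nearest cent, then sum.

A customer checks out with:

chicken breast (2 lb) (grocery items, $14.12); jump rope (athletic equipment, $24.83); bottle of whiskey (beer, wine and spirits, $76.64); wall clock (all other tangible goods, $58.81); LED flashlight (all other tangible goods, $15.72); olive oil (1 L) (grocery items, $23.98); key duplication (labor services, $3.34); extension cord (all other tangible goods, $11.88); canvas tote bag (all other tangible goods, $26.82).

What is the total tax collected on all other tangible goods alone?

$12.46

Wall clock $58.81: all other tangible goods → 8.75% + 2.25% city = 11% → $6.47
LED flashlight $15.72: all other tangible goods → 8.75% + 2.25% city = 11% → $1.73
Extension cord $11.88: all other tangible goods → 8.75% + 2.25% city = 11% → $1.31
Canvas tote bag $26.82: all other tangible goods → 8.75% + 2.25% city = 11% → $2.95
Tax on all other tangible goods = $6.47 + $1.73 + $1.31 + $2.95 = $12.46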